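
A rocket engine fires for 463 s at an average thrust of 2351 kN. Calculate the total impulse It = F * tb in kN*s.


It = 2351 * 463 = 1088513 kN*s

1088513 kN*s


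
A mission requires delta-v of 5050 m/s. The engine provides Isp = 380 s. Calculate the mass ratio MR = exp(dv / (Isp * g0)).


Ve = 380 * 9.81 = 3727.8 m/s
MR = exp(5050 / 3727.8) = 3.876

3.876


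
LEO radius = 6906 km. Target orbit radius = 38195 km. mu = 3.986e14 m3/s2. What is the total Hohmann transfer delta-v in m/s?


V1 = sqrt(mu/r1) = 7597.23 m/s
dV1 = V1*(sqrt(2*r2/(r1+r2)) - 1) = 2290.13 m/s
V2 = sqrt(mu/r2) = 3230.47 m/s
dV2 = V2*(1 - sqrt(2*r1/(r1+r2))) = 1442.74 m/s
Total dV = 3733 m/s

3733 m/s


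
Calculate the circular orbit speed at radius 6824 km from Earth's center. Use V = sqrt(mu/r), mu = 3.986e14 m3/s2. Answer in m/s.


V = sqrt(3.986e14 / 6824000) = 7643 m/s

7643 m/s


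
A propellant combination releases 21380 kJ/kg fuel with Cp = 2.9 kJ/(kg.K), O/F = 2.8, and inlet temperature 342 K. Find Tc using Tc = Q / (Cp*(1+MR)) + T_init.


Tc = 21380 / (2.9 * (1 + 2.8)) + 342 = 2282 K

2282 K


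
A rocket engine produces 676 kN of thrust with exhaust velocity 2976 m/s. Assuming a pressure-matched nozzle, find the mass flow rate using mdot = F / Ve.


mdot = F / Ve = 676000 / 2976 = 227.2 kg/s

227.2 kg/s


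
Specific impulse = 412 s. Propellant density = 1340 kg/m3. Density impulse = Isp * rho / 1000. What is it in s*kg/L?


rho*Isp = 412 * 1340 / 1000 = 552 s*kg/L

552 s*kg/L


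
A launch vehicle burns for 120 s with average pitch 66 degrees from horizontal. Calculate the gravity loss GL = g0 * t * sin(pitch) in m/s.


GL = 9.81 * 120 * sin(66 deg) = 1075 m/s

1075 m/s


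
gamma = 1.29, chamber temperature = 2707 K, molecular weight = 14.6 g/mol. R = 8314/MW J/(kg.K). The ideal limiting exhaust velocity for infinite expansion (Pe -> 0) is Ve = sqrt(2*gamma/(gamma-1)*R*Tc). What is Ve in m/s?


R = 8314 / 14.6 = 569.45 J/(kg.K)
Ve = sqrt(2 * 1.29 / (1.29 - 1) * 569.45 * 2707) = 3703 m/s

3703 m/s


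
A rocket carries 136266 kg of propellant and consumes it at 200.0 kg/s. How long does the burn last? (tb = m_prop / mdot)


tb = 136266 / 200.0 = 681.3 s

681.3 s


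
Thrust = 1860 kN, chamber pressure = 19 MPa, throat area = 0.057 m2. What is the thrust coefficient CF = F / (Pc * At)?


CF = 1860000 / (19e6 * 0.057) = 1.72

1.72


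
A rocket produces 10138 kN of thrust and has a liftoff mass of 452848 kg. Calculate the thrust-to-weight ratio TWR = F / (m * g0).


TWR = 10138000 / (452848 * 9.81) = 2.28

2.28


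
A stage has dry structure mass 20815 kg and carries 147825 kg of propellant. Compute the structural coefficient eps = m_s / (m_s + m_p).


eps = 20815 / (20815 + 147825) = 0.1234

0.1234


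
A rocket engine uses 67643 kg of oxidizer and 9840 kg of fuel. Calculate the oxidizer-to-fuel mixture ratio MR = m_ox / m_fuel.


MR = 67643 / 9840 = 6.87

6.87


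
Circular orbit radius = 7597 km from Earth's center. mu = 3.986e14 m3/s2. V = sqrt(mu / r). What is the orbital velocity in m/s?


V = sqrt(3.986e14 / 7597000) = 7243 m/s

7243 m/s


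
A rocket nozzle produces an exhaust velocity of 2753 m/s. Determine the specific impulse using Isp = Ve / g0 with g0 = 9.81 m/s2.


Isp = Ve / g0 = 2753 / 9.81 = 280.6 s

280.6 s


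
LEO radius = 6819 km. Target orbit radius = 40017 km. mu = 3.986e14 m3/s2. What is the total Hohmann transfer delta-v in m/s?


V1 = sqrt(mu/r1) = 7645.54 m/s
dV1 = V1*(sqrt(2*r2/(r1+r2)) - 1) = 2348.83 m/s
V2 = sqrt(mu/r2) = 3156.07 m/s
dV2 = V2*(1 - sqrt(2*r1/(r1+r2))) = 1453.0 m/s
Total dV = 3802 m/s

3802 m/s


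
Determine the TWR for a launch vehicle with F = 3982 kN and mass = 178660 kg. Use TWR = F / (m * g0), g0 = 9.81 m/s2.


TWR = 3982000 / (178660 * 9.81) = 2.27

2.27


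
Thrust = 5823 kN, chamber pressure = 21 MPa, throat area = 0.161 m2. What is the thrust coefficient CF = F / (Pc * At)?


CF = 5823000 / (21e6 * 0.161) = 1.72

1.72


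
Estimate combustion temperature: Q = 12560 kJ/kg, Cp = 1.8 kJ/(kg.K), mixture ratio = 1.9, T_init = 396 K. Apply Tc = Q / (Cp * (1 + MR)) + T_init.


Tc = 12560 / (1.8 * (1 + 1.9)) + 396 = 2802 K

2802 K


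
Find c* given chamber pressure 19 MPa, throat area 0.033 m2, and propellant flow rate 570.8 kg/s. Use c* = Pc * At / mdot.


c* = 19e6 * 0.033 / 570.8 = 1098 m/s

1098 m/s


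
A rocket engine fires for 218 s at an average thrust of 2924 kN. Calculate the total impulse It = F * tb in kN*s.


It = 2924 * 218 = 637432 kN*s

637432 kN*s


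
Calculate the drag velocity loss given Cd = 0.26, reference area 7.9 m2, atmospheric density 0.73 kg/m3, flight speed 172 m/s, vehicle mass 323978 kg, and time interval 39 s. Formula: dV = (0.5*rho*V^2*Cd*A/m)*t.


D = 0.5 * 0.73 * 172^2 * 0.26 * 7.9 = 22179.42 N
a = 22179.42 / 323978 = 0.0685 m/s2
dV = 0.0685 * 39 = 2.7 m/s

2.7 m/s


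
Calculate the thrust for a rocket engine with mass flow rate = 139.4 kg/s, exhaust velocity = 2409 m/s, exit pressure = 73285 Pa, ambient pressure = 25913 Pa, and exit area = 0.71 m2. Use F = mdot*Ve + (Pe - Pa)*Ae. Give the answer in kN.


F = 139.4 * 2409 + (73285 - 25913) * 0.71 = 369449.0 N = 369.4 kN

369.4 kN


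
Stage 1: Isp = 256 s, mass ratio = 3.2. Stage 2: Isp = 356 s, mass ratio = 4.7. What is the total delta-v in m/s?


dV1 = 256 * 9.81 * ln(3.2) = 2921.1 m/s
dV2 = 356 * 9.81 * ln(4.7) = 5404.6 m/s
Total dV = 2921.1 + 5404.6 = 8325.7 m/s ~ 8326 m/s

8326 m/s


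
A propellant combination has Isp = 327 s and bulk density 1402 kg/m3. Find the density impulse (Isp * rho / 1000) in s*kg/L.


rho*Isp = 327 * 1402 / 1000 = 458 s*kg/L

458 s*kg/L


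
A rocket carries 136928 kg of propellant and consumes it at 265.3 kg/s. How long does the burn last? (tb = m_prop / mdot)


tb = 136928 / 265.3 = 516.1 s

516.1 s


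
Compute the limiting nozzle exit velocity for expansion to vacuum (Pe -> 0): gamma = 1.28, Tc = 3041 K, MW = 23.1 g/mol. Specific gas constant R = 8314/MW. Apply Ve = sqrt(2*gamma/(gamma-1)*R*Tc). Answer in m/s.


R = 8314 / 23.1 = 359.91 J/(kg.K)
Ve = sqrt(2 * 1.28 / (1.28 - 1) * 359.91 * 3041) = 3163 m/s

3163 m/s


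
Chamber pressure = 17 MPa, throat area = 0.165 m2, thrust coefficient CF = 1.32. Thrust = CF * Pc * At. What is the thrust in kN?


F = 1.32 * 17e6 * 0.165 = 3.7026e+06 N = 3702.6 kN

3702.6 kN


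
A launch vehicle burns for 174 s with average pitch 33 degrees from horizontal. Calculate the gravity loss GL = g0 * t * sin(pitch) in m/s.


GL = 9.81 * 174 * sin(33 deg) = 930 m/s

930 m/s


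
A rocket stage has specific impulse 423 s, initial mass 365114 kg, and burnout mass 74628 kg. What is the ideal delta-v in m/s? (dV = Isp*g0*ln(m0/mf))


Ve = 423 * 9.81 = 4149.63 m/s
dV = 4149.63 * ln(365114/74628) = 6588 m/s

6588 m/s


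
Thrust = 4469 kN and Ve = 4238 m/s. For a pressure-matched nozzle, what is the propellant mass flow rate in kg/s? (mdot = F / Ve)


mdot = F / Ve = 4469000 / 4238 = 1054.5 kg/s

1054.5 kg/s


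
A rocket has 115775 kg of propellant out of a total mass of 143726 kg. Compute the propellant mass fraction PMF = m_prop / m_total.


PMF = 115775 / 143726 = 0.806

0.806


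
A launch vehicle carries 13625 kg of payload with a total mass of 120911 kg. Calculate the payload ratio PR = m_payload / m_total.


PR = 13625 / 120911 = 0.1127

0.1127


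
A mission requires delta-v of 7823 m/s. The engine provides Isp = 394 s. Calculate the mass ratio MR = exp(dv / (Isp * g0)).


Ve = 394 * 9.81 = 3865.14 m/s
MR = exp(7823 / 3865.14) = 7.568

7.568


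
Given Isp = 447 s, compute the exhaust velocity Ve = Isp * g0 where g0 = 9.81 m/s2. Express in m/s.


Ve = Isp * g0 = 447 * 9.81 = 4385.1 m/s

4385.1 m/s


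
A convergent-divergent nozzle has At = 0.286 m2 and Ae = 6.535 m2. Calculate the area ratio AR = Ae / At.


AR = 6.535 / 0.286 = 22.8

22.8


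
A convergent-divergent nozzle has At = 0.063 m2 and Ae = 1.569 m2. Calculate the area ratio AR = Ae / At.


AR = 1.569 / 0.063 = 24.9

24.9


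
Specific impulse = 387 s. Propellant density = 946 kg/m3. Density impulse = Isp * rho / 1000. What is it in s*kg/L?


rho*Isp = 387 * 946 / 1000 = 366 s*kg/L

366 s*kg/L


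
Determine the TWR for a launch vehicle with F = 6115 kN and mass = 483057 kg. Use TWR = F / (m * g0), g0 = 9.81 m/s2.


TWR = 6115000 / (483057 * 9.81) = 1.29

1.29


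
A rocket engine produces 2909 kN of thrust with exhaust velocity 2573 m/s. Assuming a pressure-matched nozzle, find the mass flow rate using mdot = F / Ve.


mdot = F / Ve = 2909000 / 2573 = 1130.6 kg/s

1130.6 kg/s


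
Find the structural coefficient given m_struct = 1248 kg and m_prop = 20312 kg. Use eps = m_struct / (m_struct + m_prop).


eps = 1248 / (1248 + 20312) = 0.0579

0.0579


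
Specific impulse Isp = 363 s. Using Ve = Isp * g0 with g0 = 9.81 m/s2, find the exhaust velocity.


Ve = Isp * g0 = 363 * 9.81 = 3561.0 m/s

3561.0 m/s


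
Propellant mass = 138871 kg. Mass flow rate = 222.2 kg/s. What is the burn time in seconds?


tb = 138871 / 222.2 = 625.0 s

625.0 s


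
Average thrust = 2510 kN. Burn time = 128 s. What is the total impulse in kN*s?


It = 2510 * 128 = 321280 kN*s

321280 kN*s


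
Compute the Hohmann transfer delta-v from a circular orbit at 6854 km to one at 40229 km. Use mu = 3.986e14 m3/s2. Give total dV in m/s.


V1 = sqrt(mu/r1) = 7626.0 m/s
dV1 = V1*(sqrt(2*r2/(r1+r2)) - 1) = 2342.95 m/s
V2 = sqrt(mu/r2) = 3147.74 m/s
dV2 = V2*(1 - sqrt(2*r1/(r1+r2))) = 1449.29 m/s
Total dV = 3792 m/s

3792 m/s


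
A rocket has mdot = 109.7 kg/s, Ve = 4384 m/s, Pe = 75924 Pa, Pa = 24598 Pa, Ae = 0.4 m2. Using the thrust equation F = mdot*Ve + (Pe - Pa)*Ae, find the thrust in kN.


F = 109.7 * 4384 + (75924 - 24598) * 0.4 = 501455.0 N = 501.5 kN

501.5 kN


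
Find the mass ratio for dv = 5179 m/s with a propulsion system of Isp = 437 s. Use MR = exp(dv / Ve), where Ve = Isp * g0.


Ve = 437 * 9.81 = 4286.97 m/s
MR = exp(5179 / 4286.97) = 3.347

3.347


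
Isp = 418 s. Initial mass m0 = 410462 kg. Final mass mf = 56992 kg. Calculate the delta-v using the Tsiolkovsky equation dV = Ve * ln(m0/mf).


Ve = 418 * 9.81 = 4100.58 m/s
dV = 4100.58 * ln(410462/56992) = 8096 m/s

8096 m/s


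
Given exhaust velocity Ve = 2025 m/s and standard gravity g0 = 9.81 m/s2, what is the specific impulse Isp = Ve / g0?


Isp = Ve / g0 = 2025 / 9.81 = 206.4 s

206.4 s


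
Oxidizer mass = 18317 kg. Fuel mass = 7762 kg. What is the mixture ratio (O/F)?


MR = 18317 / 7762 = 2.36

2.36


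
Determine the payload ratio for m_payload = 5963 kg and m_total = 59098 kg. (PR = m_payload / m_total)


PR = 5963 / 59098 = 0.1009

0.1009


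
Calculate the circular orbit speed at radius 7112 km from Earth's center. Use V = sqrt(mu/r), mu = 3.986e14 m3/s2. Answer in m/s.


V = sqrt(3.986e14 / 7112000) = 7486 m/s

7486 m/s


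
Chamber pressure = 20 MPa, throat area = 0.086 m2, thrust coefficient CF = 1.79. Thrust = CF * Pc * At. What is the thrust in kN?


F = 1.79 * 20e6 * 0.086 = 3.0788e+06 N = 3078.8 kN

3078.8 kN


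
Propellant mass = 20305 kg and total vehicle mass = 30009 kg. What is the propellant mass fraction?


PMF = 20305 / 30009 = 0.677

0.677


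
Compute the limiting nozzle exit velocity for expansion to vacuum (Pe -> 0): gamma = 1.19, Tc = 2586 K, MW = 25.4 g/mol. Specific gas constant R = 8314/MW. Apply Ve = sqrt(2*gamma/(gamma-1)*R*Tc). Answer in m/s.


R = 8314 / 25.4 = 327.32 J/(kg.K)
Ve = sqrt(2 * 1.19 / (1.19 - 1) * 327.32 * 2586) = 3256 m/s

3256 m/s


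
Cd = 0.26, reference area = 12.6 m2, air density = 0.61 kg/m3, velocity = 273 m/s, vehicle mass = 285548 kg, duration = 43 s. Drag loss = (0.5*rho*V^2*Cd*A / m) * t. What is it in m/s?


D = 0.5 * 0.61 * 273^2 * 0.26 * 12.6 = 74467.89 N
a = 74467.89 / 285548 = 0.2608 m/s2
dV = 0.2608 * 43 = 11.2 m/s

11.2 m/s


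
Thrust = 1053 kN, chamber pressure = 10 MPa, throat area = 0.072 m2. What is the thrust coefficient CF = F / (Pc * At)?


CF = 1053000 / (10e6 * 0.072) = 1.46

1.46


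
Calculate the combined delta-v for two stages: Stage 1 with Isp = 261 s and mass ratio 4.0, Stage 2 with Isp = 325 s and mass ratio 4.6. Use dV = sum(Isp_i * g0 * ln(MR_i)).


dV1 = 261 * 9.81 * ln(4.0) = 3549.5 m/s
dV2 = 325 * 9.81 * ln(4.6) = 4865.4 m/s
Total dV = 3549.5 + 4865.4 = 8414.9 m/s ~ 8415 m/s

8415 m/s


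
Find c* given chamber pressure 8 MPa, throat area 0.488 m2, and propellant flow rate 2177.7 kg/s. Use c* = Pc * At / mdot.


c* = 8e6 * 0.488 / 2177.7 = 1793 m/s

1793 m/s


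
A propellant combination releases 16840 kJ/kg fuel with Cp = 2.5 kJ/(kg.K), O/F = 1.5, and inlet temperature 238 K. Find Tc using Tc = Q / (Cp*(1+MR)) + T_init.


Tc = 16840 / (2.5 * (1 + 1.5)) + 238 = 2932 K

2932 K


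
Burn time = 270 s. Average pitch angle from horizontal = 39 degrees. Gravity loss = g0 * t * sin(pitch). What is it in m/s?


GL = 9.81 * 270 * sin(39 deg) = 1667 m/s

1667 m/s


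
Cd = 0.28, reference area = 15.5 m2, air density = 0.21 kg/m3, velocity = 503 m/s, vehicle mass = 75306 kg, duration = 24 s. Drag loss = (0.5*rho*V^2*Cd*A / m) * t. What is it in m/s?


D = 0.5 * 0.21 * 503^2 * 0.28 * 15.5 = 115296.2 N
a = 115296.2 / 75306 = 1.531 m/s2
dV = 1.531 * 24 = 36.7 m/s

36.7 m/s


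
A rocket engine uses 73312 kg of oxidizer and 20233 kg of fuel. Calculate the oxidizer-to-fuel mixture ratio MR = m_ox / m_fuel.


MR = 73312 / 20233 = 3.62

3.62


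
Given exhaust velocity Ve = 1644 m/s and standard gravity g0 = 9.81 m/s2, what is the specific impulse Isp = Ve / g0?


Isp = Ve / g0 = 1644 / 9.81 = 167.6 s

167.6 s


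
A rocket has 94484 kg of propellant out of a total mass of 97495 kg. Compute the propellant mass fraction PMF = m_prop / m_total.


PMF = 94484 / 97495 = 0.969

0.969


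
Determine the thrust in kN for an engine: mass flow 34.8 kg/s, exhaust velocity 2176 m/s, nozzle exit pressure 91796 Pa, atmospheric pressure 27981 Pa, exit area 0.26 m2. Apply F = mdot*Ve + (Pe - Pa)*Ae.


F = 34.8 * 2176 + (91796 - 27981) * 0.26 = 92317.0 N = 92.3 kN

92.3 kN


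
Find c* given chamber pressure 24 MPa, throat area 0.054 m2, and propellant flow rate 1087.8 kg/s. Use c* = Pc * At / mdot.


c* = 24e6 * 0.054 / 1087.8 = 1191 m/s

1191 m/s


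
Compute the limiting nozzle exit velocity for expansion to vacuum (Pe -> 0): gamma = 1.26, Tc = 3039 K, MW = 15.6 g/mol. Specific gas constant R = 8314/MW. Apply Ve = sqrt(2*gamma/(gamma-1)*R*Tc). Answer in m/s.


R = 8314 / 15.6 = 532.95 J/(kg.K)
Ve = sqrt(2 * 1.26 / (1.26 - 1) * 532.95 * 3039) = 3962 m/s

3962 m/s


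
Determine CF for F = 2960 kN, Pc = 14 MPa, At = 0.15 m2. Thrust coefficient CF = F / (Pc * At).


CF = 2960000 / (14e6 * 0.15) = 1.41

1.41


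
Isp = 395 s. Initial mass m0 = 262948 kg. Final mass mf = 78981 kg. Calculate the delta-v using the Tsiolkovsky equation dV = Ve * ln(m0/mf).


Ve = 395 * 9.81 = 3874.95 m/s
dV = 3874.95 * ln(262948/78981) = 4661 m/s

4661 m/s


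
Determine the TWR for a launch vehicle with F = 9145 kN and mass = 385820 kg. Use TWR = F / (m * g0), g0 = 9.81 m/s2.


TWR = 9145000 / (385820 * 9.81) = 2.42

2.42


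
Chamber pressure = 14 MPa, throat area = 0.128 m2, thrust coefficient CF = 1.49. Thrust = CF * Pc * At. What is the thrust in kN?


F = 1.49 * 14e6 * 0.128 = 2.6701e+06 N = 2670.1 kN

2670.1 kN


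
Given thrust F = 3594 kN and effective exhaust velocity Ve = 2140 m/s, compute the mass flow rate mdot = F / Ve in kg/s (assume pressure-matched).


mdot = F / Ve = 3594000 / 2140 = 1679.4 kg/s

1679.4 kg/s


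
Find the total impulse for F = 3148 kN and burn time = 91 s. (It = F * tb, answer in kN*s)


It = 3148 * 91 = 286468 kN*s

286468 kN*s


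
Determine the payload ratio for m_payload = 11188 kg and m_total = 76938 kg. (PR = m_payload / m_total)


PR = 11188 / 76938 = 0.1454

0.1454


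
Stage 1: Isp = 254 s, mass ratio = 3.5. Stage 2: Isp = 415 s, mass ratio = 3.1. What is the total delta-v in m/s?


dV1 = 254 * 9.81 * ln(3.5) = 3121.6 m/s
dV2 = 415 * 9.81 * ln(3.1) = 4606.1 m/s
Total dV = 3121.6 + 4606.1 = 7727.7 m/s ~ 7728 m/s

7728 m/s


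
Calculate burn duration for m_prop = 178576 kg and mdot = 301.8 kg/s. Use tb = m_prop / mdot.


tb = 178576 / 301.8 = 591.7 s

591.7 s


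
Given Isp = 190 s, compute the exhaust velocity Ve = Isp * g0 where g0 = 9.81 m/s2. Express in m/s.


Ve = Isp * g0 = 190 * 9.81 = 1863.9 m/s

1863.9 m/s


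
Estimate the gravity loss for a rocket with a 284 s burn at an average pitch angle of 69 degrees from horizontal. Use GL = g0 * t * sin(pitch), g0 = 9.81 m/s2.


GL = 9.81 * 284 * sin(69 deg) = 2601 m/s

2601 m/s


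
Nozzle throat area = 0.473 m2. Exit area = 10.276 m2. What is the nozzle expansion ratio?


AR = 10.276 / 0.473 = 21.7

21.7


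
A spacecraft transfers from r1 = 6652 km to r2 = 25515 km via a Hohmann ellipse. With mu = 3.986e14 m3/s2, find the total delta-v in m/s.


V1 = sqrt(mu/r1) = 7740.92 m/s
dV1 = V1*(sqrt(2*r2/(r1+r2)) - 1) = 2008.98 m/s
V2 = sqrt(mu/r2) = 3952.49 m/s
dV2 = V2*(1 - sqrt(2*r1/(r1+r2))) = 1410.6 m/s
Total dV = 3420 m/s

3420 m/s


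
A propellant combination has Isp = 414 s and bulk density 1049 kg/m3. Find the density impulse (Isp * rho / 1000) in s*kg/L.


rho*Isp = 414 * 1049 / 1000 = 434 s*kg/L

434 s*kg/L


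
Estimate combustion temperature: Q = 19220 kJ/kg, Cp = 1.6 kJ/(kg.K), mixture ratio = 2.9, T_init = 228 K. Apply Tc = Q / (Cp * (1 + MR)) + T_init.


Tc = 19220 / (1.6 * (1 + 2.9)) + 228 = 3308 K

3308 K


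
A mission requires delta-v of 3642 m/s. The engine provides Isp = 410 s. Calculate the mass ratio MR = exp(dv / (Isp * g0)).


Ve = 410 * 9.81 = 4022.1 m/s
MR = exp(3642 / 4022.1) = 2.473

2.473


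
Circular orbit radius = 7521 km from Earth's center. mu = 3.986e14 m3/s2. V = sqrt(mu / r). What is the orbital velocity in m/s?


V = sqrt(3.986e14 / 7521000) = 7280 m/s

7280 m/s


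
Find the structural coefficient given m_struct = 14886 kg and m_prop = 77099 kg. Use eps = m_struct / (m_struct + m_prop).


eps = 14886 / (14886 + 77099) = 0.1618

0.1618


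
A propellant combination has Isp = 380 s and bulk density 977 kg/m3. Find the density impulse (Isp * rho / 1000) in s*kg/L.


rho*Isp = 380 * 977 / 1000 = 371 s*kg/L

371 s*kg/L


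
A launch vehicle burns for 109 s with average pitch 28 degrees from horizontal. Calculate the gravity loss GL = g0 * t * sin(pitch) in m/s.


GL = 9.81 * 109 * sin(28 deg) = 502 m/s

502 m/s


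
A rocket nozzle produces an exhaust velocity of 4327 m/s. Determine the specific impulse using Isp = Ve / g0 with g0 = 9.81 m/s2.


Isp = Ve / g0 = 4327 / 9.81 = 441.1 s

441.1 s


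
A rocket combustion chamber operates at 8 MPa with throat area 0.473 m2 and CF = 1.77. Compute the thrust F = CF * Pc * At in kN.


F = 1.77 * 8e6 * 0.473 = 6.6977e+06 N = 6697.7 kN

6697.7 kN


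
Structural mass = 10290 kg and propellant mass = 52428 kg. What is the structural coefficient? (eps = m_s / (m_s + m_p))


eps = 10290 / (10290 + 52428) = 0.1641

0.1641


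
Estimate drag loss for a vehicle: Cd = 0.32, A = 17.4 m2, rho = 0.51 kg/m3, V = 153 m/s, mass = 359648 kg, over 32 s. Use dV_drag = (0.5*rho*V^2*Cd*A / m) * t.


D = 0.5 * 0.51 * 153^2 * 0.32 * 17.4 = 33237.03 N
a = 33237.03 / 359648 = 0.0924 m/s2
dV = 0.0924 * 32 = 3.0 m/s

3.0 m/s


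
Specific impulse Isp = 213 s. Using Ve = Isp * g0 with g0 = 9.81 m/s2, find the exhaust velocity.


Ve = Isp * g0 = 213 * 9.81 = 2089.5 m/s

2089.5 m/s


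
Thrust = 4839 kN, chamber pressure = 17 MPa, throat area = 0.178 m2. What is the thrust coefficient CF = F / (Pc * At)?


CF = 4839000 / (17e6 * 0.178) = 1.6

1.6


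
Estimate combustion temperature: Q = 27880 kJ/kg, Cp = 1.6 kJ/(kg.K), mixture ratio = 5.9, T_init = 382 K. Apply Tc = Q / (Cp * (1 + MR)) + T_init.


Tc = 27880 / (1.6 * (1 + 5.9)) + 382 = 2907 K

2907 K


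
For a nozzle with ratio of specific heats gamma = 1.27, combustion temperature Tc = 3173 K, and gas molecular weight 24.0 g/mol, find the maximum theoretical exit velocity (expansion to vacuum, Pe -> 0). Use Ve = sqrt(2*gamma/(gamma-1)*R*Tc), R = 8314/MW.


R = 8314 / 24.0 = 346.42 J/(kg.K)
Ve = sqrt(2 * 1.27 / (1.27 - 1) * 346.42 * 3173) = 3216 m/s

3216 m/s


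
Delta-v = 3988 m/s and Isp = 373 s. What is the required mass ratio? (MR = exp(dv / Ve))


Ve = 373 * 9.81 = 3659.13 m/s
MR = exp(3988 / 3659.13) = 2.974

2.974


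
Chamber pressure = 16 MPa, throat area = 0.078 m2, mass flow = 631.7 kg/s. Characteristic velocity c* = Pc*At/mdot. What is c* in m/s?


c* = 16e6 * 0.078 / 631.7 = 1976 m/s

1976 m/s


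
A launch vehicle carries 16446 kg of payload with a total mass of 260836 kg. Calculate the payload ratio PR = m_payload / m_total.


PR = 16446 / 260836 = 0.0631

0.0631


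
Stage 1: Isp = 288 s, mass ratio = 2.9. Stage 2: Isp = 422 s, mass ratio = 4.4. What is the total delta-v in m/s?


dV1 = 288 * 9.81 * ln(2.9) = 3008.1 m/s
dV2 = 422 * 9.81 * ln(4.4) = 6133.6 m/s
Total dV = 3008.1 + 6133.6 = 9141.7 m/s ~ 9142 m/s

9142 m/s


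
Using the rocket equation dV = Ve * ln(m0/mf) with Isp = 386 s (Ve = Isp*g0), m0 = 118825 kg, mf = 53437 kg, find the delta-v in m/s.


Ve = 386 * 9.81 = 3786.66 m/s
dV = 3786.66 * ln(118825/53437) = 3026 m/s

3026 m/s


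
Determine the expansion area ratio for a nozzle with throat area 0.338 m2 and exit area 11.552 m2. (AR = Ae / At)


AR = 11.552 / 0.338 = 34.2

34.2


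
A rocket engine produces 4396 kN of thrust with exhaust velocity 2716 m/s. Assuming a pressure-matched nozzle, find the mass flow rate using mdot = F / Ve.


mdot = F / Ve = 4396000 / 2716 = 1618.6 kg/s

1618.6 kg/s


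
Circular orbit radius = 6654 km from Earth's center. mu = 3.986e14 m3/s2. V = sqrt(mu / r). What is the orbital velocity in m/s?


V = sqrt(3.986e14 / 6654000) = 7740 m/s

7740 m/s


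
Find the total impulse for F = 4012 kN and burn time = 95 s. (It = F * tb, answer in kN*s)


It = 4012 * 95 = 381140 kN*s

381140 kN*s


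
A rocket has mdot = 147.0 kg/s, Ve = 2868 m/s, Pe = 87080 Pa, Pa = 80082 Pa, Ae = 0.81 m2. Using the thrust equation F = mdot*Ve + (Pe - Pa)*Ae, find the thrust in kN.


F = 147.0 * 2868 + (87080 - 80082) * 0.81 = 427264.0 N = 427.3 kN

427.3 kN


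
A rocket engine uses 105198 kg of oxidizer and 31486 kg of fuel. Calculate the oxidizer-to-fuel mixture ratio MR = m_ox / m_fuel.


MR = 105198 / 31486 = 3.34

3.34


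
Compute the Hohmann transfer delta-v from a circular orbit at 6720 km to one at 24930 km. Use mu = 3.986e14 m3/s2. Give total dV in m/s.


V1 = sqrt(mu/r1) = 7701.65 m/s
dV1 = V1*(sqrt(2*r2/(r1+r2)) - 1) = 1964.94 m/s
V2 = sqrt(mu/r2) = 3998.6 m/s
dV2 = V2*(1 - sqrt(2*r1/(r1+r2))) = 1392.92 m/s
Total dV = 3358 m/s

3358 m/s


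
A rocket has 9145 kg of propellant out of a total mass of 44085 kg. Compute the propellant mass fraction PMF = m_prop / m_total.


PMF = 9145 / 44085 = 0.207

0.207


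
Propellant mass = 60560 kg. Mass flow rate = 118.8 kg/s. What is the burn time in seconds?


tb = 60560 / 118.8 = 509.8 s

509.8 s


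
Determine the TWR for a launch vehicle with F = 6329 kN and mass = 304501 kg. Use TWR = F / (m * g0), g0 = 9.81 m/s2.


TWR = 6329000 / (304501 * 9.81) = 2.12

2.12


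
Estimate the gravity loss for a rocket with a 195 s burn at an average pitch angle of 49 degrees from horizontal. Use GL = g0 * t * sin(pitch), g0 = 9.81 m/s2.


GL = 9.81 * 195 * sin(49 deg) = 1444 m/s

1444 m/s


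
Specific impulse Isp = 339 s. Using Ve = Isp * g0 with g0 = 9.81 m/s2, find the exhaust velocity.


Ve = Isp * g0 = 339 * 9.81 = 3325.6 m/s

3325.6 m/s


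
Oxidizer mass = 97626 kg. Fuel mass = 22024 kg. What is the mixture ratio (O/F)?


MR = 97626 / 22024 = 4.43

4.43


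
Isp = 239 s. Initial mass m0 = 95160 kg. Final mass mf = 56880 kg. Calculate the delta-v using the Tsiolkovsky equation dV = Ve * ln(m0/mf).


Ve = 239 * 9.81 = 2344.59 m/s
dV = 2344.59 * ln(95160/56880) = 1207 m/s

1207 m/s


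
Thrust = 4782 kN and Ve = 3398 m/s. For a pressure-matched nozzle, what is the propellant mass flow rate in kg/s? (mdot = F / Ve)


mdot = F / Ve = 4782000 / 3398 = 1407.3 kg/s

1407.3 kg/s


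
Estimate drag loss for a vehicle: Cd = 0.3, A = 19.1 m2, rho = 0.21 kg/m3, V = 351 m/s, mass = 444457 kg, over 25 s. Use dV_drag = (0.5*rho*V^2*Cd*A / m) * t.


D = 0.5 * 0.21 * 351^2 * 0.3 * 19.1 = 74123.88 N
a = 74123.88 / 444457 = 0.1668 m/s2
dV = 0.1668 * 25 = 4.2 m/s

4.2 m/s


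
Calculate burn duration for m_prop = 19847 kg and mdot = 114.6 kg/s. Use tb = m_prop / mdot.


tb = 19847 / 114.6 = 173.2 s

173.2 s


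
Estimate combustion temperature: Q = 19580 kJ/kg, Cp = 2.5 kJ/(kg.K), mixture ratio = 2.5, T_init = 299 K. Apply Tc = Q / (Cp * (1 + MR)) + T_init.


Tc = 19580 / (2.5 * (1 + 2.5)) + 299 = 2537 K

2537 K


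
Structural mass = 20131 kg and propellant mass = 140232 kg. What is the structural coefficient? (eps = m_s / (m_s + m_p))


eps = 20131 / (20131 + 140232) = 0.1255

0.1255


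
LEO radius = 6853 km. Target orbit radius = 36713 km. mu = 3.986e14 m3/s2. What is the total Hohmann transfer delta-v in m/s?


V1 = sqrt(mu/r1) = 7626.55 m/s
dV1 = V1*(sqrt(2*r2/(r1+r2)) - 1) = 2274.45 m/s
V2 = sqrt(mu/r2) = 3295.02 m/s
dV2 = V2*(1 - sqrt(2*r1/(r1+r2))) = 1446.86 m/s
Total dV = 3721 m/s

3721 m/s


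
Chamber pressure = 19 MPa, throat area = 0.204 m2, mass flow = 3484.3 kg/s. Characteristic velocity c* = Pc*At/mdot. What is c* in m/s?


c* = 19e6 * 0.204 / 3484.3 = 1112 m/s

1112 m/s


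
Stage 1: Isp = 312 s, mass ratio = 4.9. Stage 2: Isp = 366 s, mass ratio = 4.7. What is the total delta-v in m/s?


dV1 = 312 * 9.81 * ln(4.9) = 4864.2 m/s
dV2 = 366 * 9.81 * ln(4.7) = 5556.5 m/s
Total dV = 4864.2 + 5556.5 = 10420.7 m/s ~ 10421 m/s

10421 m/s


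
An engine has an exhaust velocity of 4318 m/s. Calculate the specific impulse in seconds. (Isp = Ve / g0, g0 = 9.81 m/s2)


Isp = Ve / g0 = 4318 / 9.81 = 440.2 s

440.2 s


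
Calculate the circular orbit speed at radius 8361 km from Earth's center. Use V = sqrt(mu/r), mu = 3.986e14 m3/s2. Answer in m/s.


V = sqrt(3.986e14 / 8361000) = 6905 m/s

6905 m/s


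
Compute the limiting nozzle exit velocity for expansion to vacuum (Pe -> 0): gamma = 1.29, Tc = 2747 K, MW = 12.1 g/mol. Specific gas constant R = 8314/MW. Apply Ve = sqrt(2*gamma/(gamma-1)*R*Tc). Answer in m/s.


R = 8314 / 12.1 = 687.11 J/(kg.K)
Ve = sqrt(2 * 1.29 / (1.29 - 1) * 687.11 * 2747) = 4098 m/s

4098 m/s


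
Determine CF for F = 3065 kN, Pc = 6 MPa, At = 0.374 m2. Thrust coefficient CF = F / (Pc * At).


CF = 3065000 / (6e6 * 0.374) = 1.37

1.37


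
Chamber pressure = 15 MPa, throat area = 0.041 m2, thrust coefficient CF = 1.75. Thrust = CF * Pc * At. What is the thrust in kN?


F = 1.75 * 15e6 * 0.041 = 1.0762e+06 N = 1076.2 kN

1076.2 kN


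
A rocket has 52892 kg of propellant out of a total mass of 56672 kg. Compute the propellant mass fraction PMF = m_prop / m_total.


PMF = 52892 / 56672 = 0.933

0.933


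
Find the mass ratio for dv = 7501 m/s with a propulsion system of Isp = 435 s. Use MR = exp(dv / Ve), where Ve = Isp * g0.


Ve = 435 * 9.81 = 4267.35 m/s
MR = exp(7501 / 4267.35) = 5.799

5.799


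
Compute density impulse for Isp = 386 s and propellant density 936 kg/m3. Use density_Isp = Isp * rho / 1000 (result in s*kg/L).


rho*Isp = 386 * 936 / 1000 = 361 s*kg/L

361 s*kg/L


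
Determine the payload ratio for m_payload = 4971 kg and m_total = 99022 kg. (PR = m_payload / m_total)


PR = 4971 / 99022 = 0.0502

0.0502


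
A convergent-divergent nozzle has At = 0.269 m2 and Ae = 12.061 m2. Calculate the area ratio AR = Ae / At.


AR = 12.061 / 0.269 = 44.8

44.8


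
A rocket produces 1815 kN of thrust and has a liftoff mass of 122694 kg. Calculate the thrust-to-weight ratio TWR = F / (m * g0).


TWR = 1815000 / (122694 * 9.81) = 1.51

1.51


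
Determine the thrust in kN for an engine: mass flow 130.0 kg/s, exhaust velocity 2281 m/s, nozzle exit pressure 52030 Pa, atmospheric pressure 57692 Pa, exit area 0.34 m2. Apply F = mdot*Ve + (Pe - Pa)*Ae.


F = 130.0 * 2281 + (52030 - 57692) * 0.34 = 294605.0 N = 294.6 kN

294.6 kN


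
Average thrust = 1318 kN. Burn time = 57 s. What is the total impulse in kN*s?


It = 1318 * 57 = 75126 kN*s

75126 kN*s


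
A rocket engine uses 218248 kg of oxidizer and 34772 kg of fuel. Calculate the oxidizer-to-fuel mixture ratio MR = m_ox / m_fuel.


MR = 218248 / 34772 = 6.28

6.28


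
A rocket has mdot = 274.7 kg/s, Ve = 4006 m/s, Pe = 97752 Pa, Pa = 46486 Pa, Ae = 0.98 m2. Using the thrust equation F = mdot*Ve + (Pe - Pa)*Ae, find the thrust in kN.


F = 274.7 * 4006 + (97752 - 46486) * 0.98 = 1.1507e+06 N = 1150.7 kN

1150.7 kN


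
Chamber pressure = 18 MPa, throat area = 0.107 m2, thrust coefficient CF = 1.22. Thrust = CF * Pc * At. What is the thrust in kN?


F = 1.22 * 18e6 * 0.107 = 2.3497e+06 N = 2349.7 kN

2349.7 kN


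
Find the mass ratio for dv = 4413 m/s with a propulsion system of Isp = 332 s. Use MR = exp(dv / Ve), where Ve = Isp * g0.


Ve = 332 * 9.81 = 3256.92 m/s
MR = exp(4413 / 3256.92) = 3.877

3.877


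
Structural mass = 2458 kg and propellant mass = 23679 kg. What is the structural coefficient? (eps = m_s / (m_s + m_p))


eps = 2458 / (2458 + 23679) = 0.094

0.094


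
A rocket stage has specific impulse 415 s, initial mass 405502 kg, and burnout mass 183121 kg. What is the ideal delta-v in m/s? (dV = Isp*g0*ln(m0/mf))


Ve = 415 * 9.81 = 4071.15 m/s
dV = 4071.15 * ln(405502/183121) = 3236 m/s

3236 m/s


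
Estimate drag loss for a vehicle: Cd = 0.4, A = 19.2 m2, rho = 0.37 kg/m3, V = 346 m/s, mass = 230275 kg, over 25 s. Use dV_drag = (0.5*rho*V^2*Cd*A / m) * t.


D = 0.5 * 0.37 * 346^2 * 0.4 * 19.2 = 170092.49 N
a = 170092.49 / 230275 = 0.7386 m/s2
dV = 0.7386 * 25 = 18.5 m/s

18.5 m/s


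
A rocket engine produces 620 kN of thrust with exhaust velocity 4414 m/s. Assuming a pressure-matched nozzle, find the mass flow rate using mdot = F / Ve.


mdot = F / Ve = 620000 / 4414 = 140.5 kg/s

140.5 kg/s


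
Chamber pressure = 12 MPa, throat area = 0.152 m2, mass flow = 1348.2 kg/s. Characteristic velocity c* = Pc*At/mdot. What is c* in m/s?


c* = 12e6 * 0.152 / 1348.2 = 1353 m/s

1353 m/s


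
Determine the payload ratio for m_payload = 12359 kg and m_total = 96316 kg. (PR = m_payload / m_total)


PR = 12359 / 96316 = 0.1283

0.1283


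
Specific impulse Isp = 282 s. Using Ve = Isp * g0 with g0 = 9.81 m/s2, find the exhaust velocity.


Ve = Isp * g0 = 282 * 9.81 = 2766.4 m/s

2766.4 m/s


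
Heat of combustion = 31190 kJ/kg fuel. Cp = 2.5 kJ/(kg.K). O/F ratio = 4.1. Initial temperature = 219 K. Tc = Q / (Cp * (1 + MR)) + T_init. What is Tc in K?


Tc = 31190 / (2.5 * (1 + 4.1)) + 219 = 2665 K

2665 K


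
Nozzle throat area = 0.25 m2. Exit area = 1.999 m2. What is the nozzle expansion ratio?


AR = 1.999 / 0.25 = 8.0

8.0


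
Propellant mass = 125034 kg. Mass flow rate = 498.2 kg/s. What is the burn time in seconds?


tb = 125034 / 498.2 = 251.0 s

251.0 s


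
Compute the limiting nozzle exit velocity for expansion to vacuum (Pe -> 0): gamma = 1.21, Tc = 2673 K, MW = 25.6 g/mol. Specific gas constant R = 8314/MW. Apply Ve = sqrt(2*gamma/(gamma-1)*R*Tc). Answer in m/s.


R = 8314 / 25.6 = 324.77 J/(kg.K)
Ve = sqrt(2 * 1.21 / (1.21 - 1) * 324.77 * 2673) = 3163 m/s

3163 m/s


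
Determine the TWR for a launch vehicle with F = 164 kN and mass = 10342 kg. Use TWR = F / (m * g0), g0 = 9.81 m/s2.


TWR = 164000 / (10342 * 9.81) = 1.62

1.62


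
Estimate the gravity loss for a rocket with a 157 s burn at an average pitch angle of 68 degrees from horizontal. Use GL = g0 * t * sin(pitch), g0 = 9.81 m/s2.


GL = 9.81 * 157 * sin(68 deg) = 1428 m/s

1428 m/s


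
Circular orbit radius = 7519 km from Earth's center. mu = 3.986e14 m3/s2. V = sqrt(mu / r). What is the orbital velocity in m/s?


V = sqrt(3.986e14 / 7519000) = 7281 m/s

7281 m/s


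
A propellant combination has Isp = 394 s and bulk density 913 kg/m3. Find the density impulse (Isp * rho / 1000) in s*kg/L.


rho*Isp = 394 * 913 / 1000 = 360 s*kg/L

360 s*kg/L


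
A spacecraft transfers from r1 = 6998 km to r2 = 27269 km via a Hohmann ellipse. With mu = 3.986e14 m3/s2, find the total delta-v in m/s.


V1 = sqrt(mu/r1) = 7547.13 m/s
dV1 = V1*(sqrt(2*r2/(r1+r2)) - 1) = 1974.11 m/s
V2 = sqrt(mu/r2) = 3823.26 m/s
dV2 = V2*(1 - sqrt(2*r1/(r1+r2))) = 1379.84 m/s
Total dV = 3354 m/s

3354 m/s


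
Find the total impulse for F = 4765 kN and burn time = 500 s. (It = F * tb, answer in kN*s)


It = 4765 * 500 = 2382500 kN*s

2382500 kN*s


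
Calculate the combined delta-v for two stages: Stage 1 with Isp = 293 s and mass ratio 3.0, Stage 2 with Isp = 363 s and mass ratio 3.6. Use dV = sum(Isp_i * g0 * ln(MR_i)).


dV1 = 293 * 9.81 * ln(3.0) = 3157.8 m/s
dV2 = 363 * 9.81 * ln(3.6) = 4561.4 m/s
Total dV = 3157.8 + 4561.4 = 7719.2 m/s ~ 7719 m/s

7719 m/s


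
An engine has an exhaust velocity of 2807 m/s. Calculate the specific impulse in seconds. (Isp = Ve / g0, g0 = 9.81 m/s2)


Isp = Ve / g0 = 2807 / 9.81 = 286.1 s

286.1 s


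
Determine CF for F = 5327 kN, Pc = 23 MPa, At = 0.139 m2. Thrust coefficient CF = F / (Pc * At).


CF = 5327000 / (23e6 * 0.139) = 1.67

1.67


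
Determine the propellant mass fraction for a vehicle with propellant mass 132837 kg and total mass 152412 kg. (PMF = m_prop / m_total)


PMF = 132837 / 152412 = 0.872

0.872


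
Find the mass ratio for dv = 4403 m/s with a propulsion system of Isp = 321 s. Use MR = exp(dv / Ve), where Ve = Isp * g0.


Ve = 321 * 9.81 = 3149.01 m/s
MR = exp(4403 / 3149.01) = 4.048

4.048


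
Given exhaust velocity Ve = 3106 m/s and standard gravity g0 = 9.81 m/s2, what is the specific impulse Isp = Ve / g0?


Isp = Ve / g0 = 3106 / 9.81 = 316.6 s

316.6 s


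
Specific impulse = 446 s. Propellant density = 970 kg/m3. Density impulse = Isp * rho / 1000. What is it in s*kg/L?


rho*Isp = 446 * 970 / 1000 = 433 s*kg/L

433 s*kg/L


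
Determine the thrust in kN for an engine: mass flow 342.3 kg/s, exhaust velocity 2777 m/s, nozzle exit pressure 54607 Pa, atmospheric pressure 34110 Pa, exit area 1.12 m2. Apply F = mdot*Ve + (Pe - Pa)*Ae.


F = 342.3 * 2777 + (54607 - 34110) * 1.12 = 973524.0 N = 973.5 kN

973.5 kN


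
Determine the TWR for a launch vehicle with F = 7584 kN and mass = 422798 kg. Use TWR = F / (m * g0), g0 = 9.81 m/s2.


TWR = 7584000 / (422798 * 9.81) = 1.83

1.83


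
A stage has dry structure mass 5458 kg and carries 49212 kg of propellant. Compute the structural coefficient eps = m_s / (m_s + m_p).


eps = 5458 / (5458 + 49212) = 0.0998

0.0998


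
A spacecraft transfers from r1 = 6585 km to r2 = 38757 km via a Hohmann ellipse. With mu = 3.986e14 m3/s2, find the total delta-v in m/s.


V1 = sqrt(mu/r1) = 7780.2 m/s
dV1 = V1*(sqrt(2*r2/(r1+r2)) - 1) = 2392.37 m/s
V2 = sqrt(mu/r2) = 3206.96 m/s
dV2 = V2*(1 - sqrt(2*r1/(r1+r2))) = 1478.59 m/s
Total dV = 3871 m/s

3871 m/s


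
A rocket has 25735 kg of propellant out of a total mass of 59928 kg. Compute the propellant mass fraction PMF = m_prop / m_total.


PMF = 25735 / 59928 = 0.429

0.429


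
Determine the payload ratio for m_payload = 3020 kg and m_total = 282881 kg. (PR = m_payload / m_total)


PR = 3020 / 282881 = 0.0107

0.0107


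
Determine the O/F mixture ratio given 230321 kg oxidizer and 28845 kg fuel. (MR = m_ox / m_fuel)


MR = 230321 / 28845 = 7.98

7.98


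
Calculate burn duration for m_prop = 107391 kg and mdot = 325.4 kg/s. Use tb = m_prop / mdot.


tb = 107391 / 325.4 = 330.0 s

330.0 s


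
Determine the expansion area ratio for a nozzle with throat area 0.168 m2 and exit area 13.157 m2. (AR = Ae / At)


AR = 13.157 / 0.168 = 78.3

78.3


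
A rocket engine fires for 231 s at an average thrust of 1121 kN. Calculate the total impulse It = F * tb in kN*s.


It = 1121 * 231 = 258951 kN*s

258951 kN*s


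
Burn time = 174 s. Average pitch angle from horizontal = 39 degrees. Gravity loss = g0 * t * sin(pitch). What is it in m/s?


GL = 9.81 * 174 * sin(39 deg) = 1074 m/s

1074 m/s


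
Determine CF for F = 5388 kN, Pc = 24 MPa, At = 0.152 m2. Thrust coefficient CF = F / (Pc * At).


CF = 5388000 / (24e6 * 0.152) = 1.48

1.48


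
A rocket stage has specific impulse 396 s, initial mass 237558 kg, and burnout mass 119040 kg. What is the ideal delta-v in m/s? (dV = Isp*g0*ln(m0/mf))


Ve = 396 * 9.81 = 3884.76 m/s
dV = 3884.76 * ln(237558/119040) = 2684 m/s

2684 m/s


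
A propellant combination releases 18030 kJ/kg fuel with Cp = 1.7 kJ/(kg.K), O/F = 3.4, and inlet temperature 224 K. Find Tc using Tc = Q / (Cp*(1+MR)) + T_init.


Tc = 18030 / (1.7 * (1 + 3.4)) + 224 = 2634 K

2634 K


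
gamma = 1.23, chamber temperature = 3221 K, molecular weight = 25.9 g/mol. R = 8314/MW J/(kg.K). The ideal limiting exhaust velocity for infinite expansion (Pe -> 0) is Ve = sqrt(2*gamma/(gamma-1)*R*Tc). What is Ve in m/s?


R = 8314 / 25.9 = 321.0 J/(kg.K)
Ve = sqrt(2 * 1.23 / (1.23 - 1) * 321.0 * 3221) = 3325 m/s

3325 m/s


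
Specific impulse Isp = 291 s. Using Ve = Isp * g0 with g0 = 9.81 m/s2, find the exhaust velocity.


Ve = Isp * g0 = 291 * 9.81 = 2854.7 m/s

2854.7 m/s


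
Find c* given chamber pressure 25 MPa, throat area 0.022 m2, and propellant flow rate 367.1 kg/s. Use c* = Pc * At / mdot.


c* = 25e6 * 0.022 / 367.1 = 1498 m/s

1498 m/s


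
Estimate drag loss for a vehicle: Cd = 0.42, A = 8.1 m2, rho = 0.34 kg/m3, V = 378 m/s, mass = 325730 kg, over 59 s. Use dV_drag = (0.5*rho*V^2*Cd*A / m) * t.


D = 0.5 * 0.34 * 378^2 * 0.42 * 8.1 = 82635.53 N
a = 82635.53 / 325730 = 0.2537 m/s2
dV = 0.2537 * 59 = 15.0 m/s

15.0 m/s


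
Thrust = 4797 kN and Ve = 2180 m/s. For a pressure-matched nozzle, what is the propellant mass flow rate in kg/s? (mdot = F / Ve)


mdot = F / Ve = 4797000 / 2180 = 2200.5 kg/s

2200.5 kg/s


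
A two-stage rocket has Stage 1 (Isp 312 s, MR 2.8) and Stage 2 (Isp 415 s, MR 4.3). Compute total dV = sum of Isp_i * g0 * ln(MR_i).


dV1 = 312 * 9.81 * ln(2.8) = 3151.4 m/s
dV2 = 415 * 9.81 * ln(4.3) = 5938.2 m/s
Total dV = 3151.4 + 5938.2 = 9089.6 m/s ~ 9090 m/s

9090 m/s


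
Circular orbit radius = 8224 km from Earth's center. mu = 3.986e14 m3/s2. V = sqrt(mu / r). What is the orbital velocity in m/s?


V = sqrt(3.986e14 / 8224000) = 6962 m/s

6962 m/s


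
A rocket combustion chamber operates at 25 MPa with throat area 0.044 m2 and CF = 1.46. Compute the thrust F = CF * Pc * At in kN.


F = 1.46 * 25e6 * 0.044 = 1.6060e+06 N = 1606.0 kN

1606.0 kN


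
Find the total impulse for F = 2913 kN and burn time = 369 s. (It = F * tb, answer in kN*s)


It = 2913 * 369 = 1074897 kN*s

1074897 kN*s


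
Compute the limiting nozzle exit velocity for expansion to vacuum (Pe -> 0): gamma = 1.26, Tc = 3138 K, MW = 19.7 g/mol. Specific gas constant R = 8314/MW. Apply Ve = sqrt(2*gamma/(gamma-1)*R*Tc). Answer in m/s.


R = 8314 / 19.7 = 422.03 J/(kg.K)
Ve = sqrt(2 * 1.26 / (1.26 - 1) * 422.03 * 3138) = 3583 m/s

3583 m/s


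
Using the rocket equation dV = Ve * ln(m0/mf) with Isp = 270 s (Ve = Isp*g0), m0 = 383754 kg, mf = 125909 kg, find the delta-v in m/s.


Ve = 270 * 9.81 = 2648.7 m/s
dV = 2648.7 * ln(383754/125909) = 2952 m/s

2952 m/s
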